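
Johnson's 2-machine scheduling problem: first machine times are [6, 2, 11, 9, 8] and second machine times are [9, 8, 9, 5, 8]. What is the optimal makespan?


Apply Johnson's rule:
  Group 1 (a <= b): [(2, 2, 8), (1, 6, 9), (5, 8, 8)]
  Group 2 (a > b): [(3, 11, 9), (4, 9, 5)]
Optimal job order: [2, 1, 5, 3, 4]
Schedule:
  Job 2: M1 done at 2, M2 done at 10
  Job 1: M1 done at 8, M2 done at 19
  Job 5: M1 done at 16, M2 done at 27
  Job 3: M1 done at 27, M2 done at 36
  Job 4: M1 done at 36, M2 done at 41
Makespan = 41

41


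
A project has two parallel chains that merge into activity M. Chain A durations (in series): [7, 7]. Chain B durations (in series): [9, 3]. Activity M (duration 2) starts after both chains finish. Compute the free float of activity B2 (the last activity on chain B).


ES(B2) = sum of predecessors on chain B = 9
EF(B2) = ES + duration = 9 + 3 = 12
Successor of B2 is M. ES(M) = max(sum(A), sum(B)) = max(14, 12) = 14
Free float = ES(successor) - EF(current) = 14 - 12 = 2

2


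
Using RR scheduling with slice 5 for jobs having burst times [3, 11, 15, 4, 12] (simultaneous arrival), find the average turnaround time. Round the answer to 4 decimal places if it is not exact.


Time quantum = 5
Execution trace:
  J1 runs 3 units, time = 3
  J2 runs 5 units, time = 8
  J3 runs 5 units, time = 13
  J4 runs 4 units, time = 17
  J5 runs 5 units, time = 22
  J2 runs 5 units, time = 27
  J3 runs 5 units, time = 32
  J5 runs 5 units, time = 37
  J2 runs 1 units, time = 38
  J3 runs 5 units, time = 43
  J5 runs 2 units, time = 45
Finish times: [3, 38, 43, 17, 45]
Average turnaround = 146/5 = 29.2

29.2


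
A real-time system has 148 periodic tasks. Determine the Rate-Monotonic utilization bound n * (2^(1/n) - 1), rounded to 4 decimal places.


Compute 2^(1/148) = 1.0046944113
Subtract 1: 1.0046944113 - 1 = 0.0046944113
Multiply by n: 148 * 0.0046944113 = 0.6947728724
Round to 4 dp: 0.6948

0.6948


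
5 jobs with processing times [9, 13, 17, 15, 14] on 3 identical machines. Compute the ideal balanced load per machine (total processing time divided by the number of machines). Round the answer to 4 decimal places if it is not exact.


Total processing time = 9 + 13 + 17 + 15 + 14 = 68
Number of machines = 3
Ideal balanced load = 68 / 3 = 22.6667

22.6667


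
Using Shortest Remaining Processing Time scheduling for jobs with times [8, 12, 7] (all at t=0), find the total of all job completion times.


Since all jobs arrive at t=0, SRPT equals SPT ordering.
SPT order: [7, 8, 12]
Completion times:
  Job 1: p=7, C=7
  Job 2: p=8, C=15
  Job 3: p=12, C=27
Total completion time = 7 + 15 + 27 = 49

49


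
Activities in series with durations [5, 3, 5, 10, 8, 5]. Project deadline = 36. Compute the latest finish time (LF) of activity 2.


LF(activity 2) = deadline - sum of successor durations
Successors: activities 3 through 6 with durations [5, 10, 8, 5]
Sum of successor durations = 28
LF = 36 - 28 = 8

8


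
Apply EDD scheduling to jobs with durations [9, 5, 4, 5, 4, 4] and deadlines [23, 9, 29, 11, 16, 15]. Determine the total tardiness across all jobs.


Sort by due date (EDD order): [(5, 9), (5, 11), (4, 15), (4, 16), (9, 23), (4, 29)]
Compute completion times and tardiness:
  Job 1: p=5, d=9, C=5, tardiness=max(0,5-9)=0
  Job 2: p=5, d=11, C=10, tardiness=max(0,10-11)=0
  Job 3: p=4, d=15, C=14, tardiness=max(0,14-15)=0
  Job 4: p=4, d=16, C=18, tardiness=max(0,18-16)=2
  Job 5: p=9, d=23, C=27, tardiness=max(0,27-23)=4
  Job 6: p=4, d=29, C=31, tardiness=max(0,31-29)=2
Total tardiness = 8

8


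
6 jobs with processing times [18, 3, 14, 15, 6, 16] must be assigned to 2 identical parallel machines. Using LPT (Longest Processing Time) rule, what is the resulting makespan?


Sort jobs in decreasing order (LPT): [18, 16, 15, 14, 6, 3]
Assign each job to the least loaded machine:
  Machine 1: jobs [18, 14, 3], load = 35
  Machine 2: jobs [16, 15, 6], load = 37
Makespan = max load = 37

37


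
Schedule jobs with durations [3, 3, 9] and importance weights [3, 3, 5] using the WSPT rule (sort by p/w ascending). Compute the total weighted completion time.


Compute p/w ratios and sort ascending (WSPT): [(3, 3), (3, 3), (9, 5)]
Compute weighted completion times:
  Job (p=3,w=3): C=3, w*C=3*3=9
  Job (p=3,w=3): C=6, w*C=3*6=18
  Job (p=9,w=5): C=15, w*C=5*15=75
Total weighted completion time = 102

102


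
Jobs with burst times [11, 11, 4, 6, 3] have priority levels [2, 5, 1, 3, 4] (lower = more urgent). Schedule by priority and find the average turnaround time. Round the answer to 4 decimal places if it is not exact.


Sort by priority (ascending = highest first):
Order: [(1, 4), (2, 11), (3, 6), (4, 3), (5, 11)]
Completion times:
  Priority 1, burst=4, C=4
  Priority 2, burst=11, C=15
  Priority 3, burst=6, C=21
  Priority 4, burst=3, C=24
  Priority 5, burst=11, C=35
Average turnaround = 99/5 = 19.8

19.8


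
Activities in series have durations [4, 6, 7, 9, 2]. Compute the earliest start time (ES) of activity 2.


Activity 2 starts after activities 1 through 1 complete.
Predecessor durations: [4]
ES = 4 = 4

4


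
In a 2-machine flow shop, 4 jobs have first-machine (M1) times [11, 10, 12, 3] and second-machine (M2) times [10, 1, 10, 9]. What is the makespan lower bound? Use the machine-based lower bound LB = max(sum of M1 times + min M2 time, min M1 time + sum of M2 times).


LB1 = sum(M1 times) + min(M2 times) = 36 + 1 = 37
LB2 = min(M1 times) + sum(M2 times) = 3 + 30 = 33
Lower bound = max(LB1, LB2) = max(37, 33) = 37

37


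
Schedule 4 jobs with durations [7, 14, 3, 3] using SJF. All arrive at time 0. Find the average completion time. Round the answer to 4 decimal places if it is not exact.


SJF order (ascending): [3, 3, 7, 14]
Completion times:
  Job 1: burst=3, C=3
  Job 2: burst=3, C=6
  Job 3: burst=7, C=13
  Job 4: burst=14, C=27
Average completion = 49/4 = 12.25

12.25


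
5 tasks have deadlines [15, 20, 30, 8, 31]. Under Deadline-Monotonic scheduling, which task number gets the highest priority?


Sort tasks by relative deadline (ascending):
  Task 4: deadline = 8
  Task 1: deadline = 15
  Task 2: deadline = 20
  Task 3: deadline = 30
  Task 5: deadline = 31
Priority order (highest first): [4, 1, 2, 3, 5]
Highest priority task = 4

4


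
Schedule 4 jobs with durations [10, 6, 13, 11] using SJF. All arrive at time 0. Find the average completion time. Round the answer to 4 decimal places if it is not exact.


SJF order (ascending): [6, 10, 11, 13]
Completion times:
  Job 1: burst=6, C=6
  Job 2: burst=10, C=16
  Job 3: burst=11, C=27
  Job 4: burst=13, C=40
Average completion = 89/4 = 22.25

22.25


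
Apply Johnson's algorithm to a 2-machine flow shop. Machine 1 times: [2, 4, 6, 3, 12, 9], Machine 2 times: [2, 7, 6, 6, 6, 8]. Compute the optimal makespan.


Apply Johnson's rule:
  Group 1 (a <= b): [(1, 2, 2), (4, 3, 6), (2, 4, 7), (3, 6, 6)]
  Group 2 (a > b): [(6, 9, 8), (5, 12, 6)]
Optimal job order: [1, 4, 2, 3, 6, 5]
Schedule:
  Job 1: M1 done at 2, M2 done at 4
  Job 4: M1 done at 5, M2 done at 11
  Job 2: M1 done at 9, M2 done at 18
  Job 3: M1 done at 15, M2 done at 24
  Job 6: M1 done at 24, M2 done at 32
  Job 5: M1 done at 36, M2 done at 42
Makespan = 42

42


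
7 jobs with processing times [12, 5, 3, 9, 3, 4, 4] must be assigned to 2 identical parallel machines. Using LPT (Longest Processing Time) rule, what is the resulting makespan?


Sort jobs in decreasing order (LPT): [12, 9, 5, 4, 4, 3, 3]
Assign each job to the least loaded machine:
  Machine 1: jobs [12, 4, 3], load = 19
  Machine 2: jobs [9, 5, 4, 3], load = 21
Makespan = max load = 21

21


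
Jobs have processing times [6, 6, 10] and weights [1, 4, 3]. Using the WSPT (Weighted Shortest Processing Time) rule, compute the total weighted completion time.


Compute p/w ratios and sort ascending (WSPT): [(6, 4), (10, 3), (6, 1)]
Compute weighted completion times:
  Job (p=6,w=4): C=6, w*C=4*6=24
  Job (p=10,w=3): C=16, w*C=3*16=48
  Job (p=6,w=1): C=22, w*C=1*22=22
Total weighted completion time = 94

94


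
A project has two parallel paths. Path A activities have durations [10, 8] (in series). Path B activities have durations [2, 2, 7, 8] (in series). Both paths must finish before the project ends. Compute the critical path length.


Path A total = 10 + 8 = 18
Path B total = 2 + 2 + 7 + 8 = 19
Critical path = longest path = max(18, 19) = 19

19


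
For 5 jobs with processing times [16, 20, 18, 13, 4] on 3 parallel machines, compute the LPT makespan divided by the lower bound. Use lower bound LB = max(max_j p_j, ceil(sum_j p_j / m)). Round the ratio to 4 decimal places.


LPT order: [20, 18, 16, 13, 4]
Machine loads after assignment: [20, 22, 29]
LPT makespan = 29
Lower bound = max(max_job, ceil(total/3)) = max(20, 24) = 24
Ratio = 29 / 24 = 1.2083

1.2083


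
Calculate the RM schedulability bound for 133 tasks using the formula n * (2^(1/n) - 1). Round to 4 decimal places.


Compute 2^(1/133) = 1.0052252371
Subtract 1: 1.0052252371 - 1 = 0.0052252371
Multiply by n: 133 * 0.0052252371 = 0.6949565343
Round to 4 dp: 0.6950

0.6950


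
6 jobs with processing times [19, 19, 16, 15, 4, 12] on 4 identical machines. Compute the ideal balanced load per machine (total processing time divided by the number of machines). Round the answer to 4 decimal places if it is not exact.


Total processing time = 19 + 19 + 16 + 15 + 4 + 12 = 85
Number of machines = 4
Ideal balanced load = 85 / 4 = 21.25

21.25


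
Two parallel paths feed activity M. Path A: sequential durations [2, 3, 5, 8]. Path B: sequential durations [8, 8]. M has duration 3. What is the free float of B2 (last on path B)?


ES(B2) = sum of predecessors on chain B = 8
EF(B2) = ES + duration = 8 + 8 = 16
Successor of B2 is M. ES(M) = max(sum(A), sum(B)) = max(18, 16) = 18
Free float = ES(successor) - EF(current) = 18 - 16 = 2

2


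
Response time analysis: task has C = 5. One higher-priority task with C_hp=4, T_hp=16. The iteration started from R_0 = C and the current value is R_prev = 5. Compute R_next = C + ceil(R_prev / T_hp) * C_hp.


R_next = C + ceil(R_prev / T_hp) * C_hp
ceil(5 / 16) = ceil(0.3125) = 1
Interference = 1 * 4 = 4
R_next = 5 + 4 = 9

9


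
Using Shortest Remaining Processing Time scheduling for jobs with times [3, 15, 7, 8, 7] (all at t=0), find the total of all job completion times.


Since all jobs arrive at t=0, SRPT equals SPT ordering.
SPT order: [3, 7, 7, 8, 15]
Completion times:
  Job 1: p=3, C=3
  Job 2: p=7, C=10
  Job 3: p=7, C=17
  Job 4: p=8, C=25
  Job 5: p=15, C=40
Total completion time = 3 + 10 + 17 + 25 + 40 = 95

95


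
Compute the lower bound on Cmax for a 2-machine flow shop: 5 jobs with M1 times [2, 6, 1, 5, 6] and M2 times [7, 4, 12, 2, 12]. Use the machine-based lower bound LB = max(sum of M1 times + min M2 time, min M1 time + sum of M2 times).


LB1 = sum(M1 times) + min(M2 times) = 20 + 2 = 22
LB2 = min(M1 times) + sum(M2 times) = 1 + 37 = 38
Lower bound = max(LB1, LB2) = max(22, 38) = 38

38


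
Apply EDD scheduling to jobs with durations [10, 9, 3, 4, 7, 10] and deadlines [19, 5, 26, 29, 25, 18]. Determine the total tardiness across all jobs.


Sort by due date (EDD order): [(9, 5), (10, 18), (10, 19), (7, 25), (3, 26), (4, 29)]
Compute completion times and tardiness:
  Job 1: p=9, d=5, C=9, tardiness=max(0,9-5)=4
  Job 2: p=10, d=18, C=19, tardiness=max(0,19-18)=1
  Job 3: p=10, d=19, C=29, tardiness=max(0,29-19)=10
  Job 4: p=7, d=25, C=36, tardiness=max(0,36-25)=11
  Job 5: p=3, d=26, C=39, tardiness=max(0,39-26)=13
  Job 6: p=4, d=29, C=43, tardiness=max(0,43-29)=14
Total tardiness = 53

53


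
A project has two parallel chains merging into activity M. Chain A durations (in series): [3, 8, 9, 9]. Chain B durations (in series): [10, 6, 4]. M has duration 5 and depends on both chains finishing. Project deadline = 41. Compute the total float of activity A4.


Forward pass: ES(A4) = sum of predecessors on chain A = 20
EF = ES + duration = 20 + 9 = 29
Backward pass: LF(M) = deadline = 41; LS(M) = 41 - 5 = 36
LF(A4) = LS(M) - sum(successors on chain A) = 36 - 0 = 36
LS = LF - duration = 36 - 9 = 27
Total float = LS - ES = 27 - 20 = 7

7


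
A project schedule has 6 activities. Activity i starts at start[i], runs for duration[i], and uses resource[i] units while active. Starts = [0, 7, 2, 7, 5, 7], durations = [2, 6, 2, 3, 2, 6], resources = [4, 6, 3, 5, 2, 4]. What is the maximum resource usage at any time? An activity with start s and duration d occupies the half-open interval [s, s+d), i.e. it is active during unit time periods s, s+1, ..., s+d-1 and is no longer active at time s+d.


Each activity i is active on [start_i, start_i + duration_i).
Compute total resource usage per time slot:
  t=0: active resources = [4], total = 4
  t=1: active resources = [4], total = 4
  t=2: active resources = [3], total = 3
  t=3: active resources = [3], total = 3
  t=4: active resources = [], total = 0
  t=5: active resources = [2], total = 2
  t=6: active resources = [2], total = 2
  t=7: active resources = [6, 5, 4], total = 15
  t=8: active resources = [6, 5, 4], total = 15
  t=9: active resources = [6, 5, 4], total = 15
  t=10: active resources = [6, 4], total = 10
  t=11: active resources = [6, 4], total = 10
  t=12: active resources = [6, 4], total = 10
Peak resource demand = 15

15


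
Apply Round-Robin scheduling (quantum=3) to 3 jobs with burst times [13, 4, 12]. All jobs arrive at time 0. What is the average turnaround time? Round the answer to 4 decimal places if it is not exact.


Time quantum = 3
Execution trace:
  J1 runs 3 units, time = 3
  J2 runs 3 units, time = 6
  J3 runs 3 units, time = 9
  J1 runs 3 units, time = 12
  J2 runs 1 units, time = 13
  J3 runs 3 units, time = 16
  J1 runs 3 units, time = 19
  J3 runs 3 units, time = 22
  J1 runs 3 units, time = 25
  J3 runs 3 units, time = 28
  J1 runs 1 units, time = 29
Finish times: [29, 13, 28]
Average turnaround = 70/3 = 23.3333

23.3333


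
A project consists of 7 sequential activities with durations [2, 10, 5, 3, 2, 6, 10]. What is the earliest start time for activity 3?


Activity 3 starts after activities 1 through 2 complete.
Predecessor durations: [2, 10]
ES = 2 + 10 = 12

12


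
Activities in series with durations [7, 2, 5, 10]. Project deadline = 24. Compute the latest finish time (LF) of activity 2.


LF(activity 2) = deadline - sum of successor durations
Successors: activities 3 through 4 with durations [5, 10]
Sum of successor durations = 15
LF = 24 - 15 = 9

9


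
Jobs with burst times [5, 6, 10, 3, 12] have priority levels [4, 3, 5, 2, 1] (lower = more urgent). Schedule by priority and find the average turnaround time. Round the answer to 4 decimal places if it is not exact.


Sort by priority (ascending = highest first):
Order: [(1, 12), (2, 3), (3, 6), (4, 5), (5, 10)]
Completion times:
  Priority 1, burst=12, C=12
  Priority 2, burst=3, C=15
  Priority 3, burst=6, C=21
  Priority 4, burst=5, C=26
  Priority 5, burst=10, C=36
Average turnaround = 110/5 = 22.0

22.0


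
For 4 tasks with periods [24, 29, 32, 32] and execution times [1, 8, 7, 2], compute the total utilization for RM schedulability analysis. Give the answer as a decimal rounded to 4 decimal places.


Compute individual utilizations (exact fractions):
  Task 1: C/T = 1/24 (approx. 0.0417)
  Task 2: C/T = 8/29 (approx. 0.2759)
  Task 3: C/T = 7/32 (approx. 0.2188)
  Task 4: C/T = 2/32 = 1/16 (approx. 0.0625)
Total utilization U = 1/24 + 8/29 + 7/32 + 1/16 = 1667/2784
Rounded to 4 decimal places: U = 0.5988
RM (Liu & Layland) bound for 4 tasks = 0.756828; compare with U = 1667/2784 (approx. 0.598779)
U <= bound, so schedulable by RM sufficient condition.

0.5988


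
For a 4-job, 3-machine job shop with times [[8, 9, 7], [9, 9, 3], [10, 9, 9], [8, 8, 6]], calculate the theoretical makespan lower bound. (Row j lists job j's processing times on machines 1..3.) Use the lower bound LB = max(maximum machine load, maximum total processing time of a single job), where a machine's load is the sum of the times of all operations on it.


Machine loads:
  Machine 1: 8 + 9 + 10 + 8 = 35
  Machine 2: 9 + 9 + 9 + 8 = 35
  Machine 3: 7 + 3 + 9 + 6 = 25
Max machine load = 35
Job totals:
  Job 1: 24
  Job 2: 21
  Job 3: 28
  Job 4: 22
Max job total = 28
Lower bound = max(35, 28) = 35

35


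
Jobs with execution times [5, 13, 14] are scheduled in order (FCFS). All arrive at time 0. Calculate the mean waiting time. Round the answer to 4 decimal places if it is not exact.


FCFS order (as given): [5, 13, 14]
Waiting times:
  Job 1: wait = 0
  Job 2: wait = 5
  Job 3: wait = 18
Sum of waiting times = 23
Average waiting time = 23/3 = 7.6667

7.6667


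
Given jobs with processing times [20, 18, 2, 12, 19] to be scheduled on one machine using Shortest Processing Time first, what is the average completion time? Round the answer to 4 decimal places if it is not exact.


Sort jobs by processing time (SPT order): [2, 12, 18, 19, 20]
Compute completion times sequentially:
  Job 1: processing = 2, completes at 2
  Job 2: processing = 12, completes at 14
  Job 3: processing = 18, completes at 32
  Job 4: processing = 19, completes at 51
  Job 5: processing = 20, completes at 71
Sum of completion times = 170
Average completion time = 170/5 = 34.0

34.0


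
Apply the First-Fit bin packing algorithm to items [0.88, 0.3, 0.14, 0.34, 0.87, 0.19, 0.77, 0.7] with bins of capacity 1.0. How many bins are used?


Place items sequentially using First-Fit:
  Item 0.88 -> new Bin 1
  Item 0.3 -> new Bin 2
  Item 0.14 -> Bin 2 (now 0.44)
  Item 0.34 -> Bin 2 (now 0.78)
  Item 0.87 -> new Bin 3
  Item 0.19 -> Bin 2 (now 0.97)
  Item 0.77 -> new Bin 4
  Item 0.7 -> new Bin 5
Total bins used = 5

5


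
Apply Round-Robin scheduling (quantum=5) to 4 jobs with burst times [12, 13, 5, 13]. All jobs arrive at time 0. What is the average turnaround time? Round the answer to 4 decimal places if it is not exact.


Time quantum = 5
Execution trace:
  J1 runs 5 units, time = 5
  J2 runs 5 units, time = 10
  J3 runs 5 units, time = 15
  J4 runs 5 units, time = 20
  J1 runs 5 units, time = 25
  J2 runs 5 units, time = 30
  J4 runs 5 units, time = 35
  J1 runs 2 units, time = 37
  J2 runs 3 units, time = 40
  J4 runs 3 units, time = 43
Finish times: [37, 40, 15, 43]
Average turnaround = 135/4 = 33.75

33.75


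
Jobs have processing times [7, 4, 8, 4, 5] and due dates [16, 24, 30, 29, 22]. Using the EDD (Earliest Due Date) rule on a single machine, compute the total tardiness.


Sort by due date (EDD order): [(7, 16), (5, 22), (4, 24), (4, 29), (8, 30)]
Compute completion times and tardiness:
  Job 1: p=7, d=16, C=7, tardiness=max(0,7-16)=0
  Job 2: p=5, d=22, C=12, tardiness=max(0,12-22)=0
  Job 3: p=4, d=24, C=16, tardiness=max(0,16-24)=0
  Job 4: p=4, d=29, C=20, tardiness=max(0,20-29)=0
  Job 5: p=8, d=30, C=28, tardiness=max(0,28-30)=0
Total tardiness = 0

0


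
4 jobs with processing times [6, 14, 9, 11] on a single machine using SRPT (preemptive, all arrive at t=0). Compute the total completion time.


Since all jobs arrive at t=0, SRPT equals SPT ordering.
SPT order: [6, 9, 11, 14]
Completion times:
  Job 1: p=6, C=6
  Job 2: p=9, C=15
  Job 3: p=11, C=26
  Job 4: p=14, C=40
Total completion time = 6 + 15 + 26 + 40 = 87

87


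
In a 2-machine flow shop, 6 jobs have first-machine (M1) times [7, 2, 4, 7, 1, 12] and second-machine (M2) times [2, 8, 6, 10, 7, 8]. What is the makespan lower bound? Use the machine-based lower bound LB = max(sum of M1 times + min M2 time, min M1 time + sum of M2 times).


LB1 = sum(M1 times) + min(M2 times) = 33 + 2 = 35
LB2 = min(M1 times) + sum(M2 times) = 1 + 41 = 42
Lower bound = max(LB1, LB2) = max(35, 42) = 42

42


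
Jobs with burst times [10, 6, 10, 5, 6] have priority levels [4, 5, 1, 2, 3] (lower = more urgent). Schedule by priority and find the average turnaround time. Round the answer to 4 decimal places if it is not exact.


Sort by priority (ascending = highest first):
Order: [(1, 10), (2, 5), (3, 6), (4, 10), (5, 6)]
Completion times:
  Priority 1, burst=10, C=10
  Priority 2, burst=5, C=15
  Priority 3, burst=6, C=21
  Priority 4, burst=10, C=31
  Priority 5, burst=6, C=37
Average turnaround = 114/5 = 22.8

22.8


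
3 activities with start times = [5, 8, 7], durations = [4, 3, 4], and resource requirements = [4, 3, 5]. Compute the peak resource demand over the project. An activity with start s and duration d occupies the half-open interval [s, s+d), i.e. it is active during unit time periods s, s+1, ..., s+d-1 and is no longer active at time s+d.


Each activity i is active on [start_i, start_i + duration_i).
Compute total resource usage per time slot:
  t=0: active resources = [], total = 0
  t=1: active resources = [], total = 0
  t=2: active resources = [], total = 0
  t=3: active resources = [], total = 0
  t=4: active resources = [], total = 0
  t=5: active resources = [4], total = 4
  t=6: active resources = [4], total = 4
  t=7: active resources = [4, 5], total = 9
  t=8: active resources = [4, 3, 5], total = 12
  t=9: active resources = [3, 5], total = 8
  t=10: active resources = [3, 5], total = 8
Peak resource demand = 12

12


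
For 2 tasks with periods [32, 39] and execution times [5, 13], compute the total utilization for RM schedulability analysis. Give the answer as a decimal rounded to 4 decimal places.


Compute individual utilizations (exact fractions):
  Task 1: C/T = 5/32 (approx. 0.1563)
  Task 2: C/T = 13/39 = 1/3 (approx. 0.3333)
Total utilization U = 5/32 + 1/3 = 47/96
Rounded to 4 decimal places: U = 0.4896
RM (Liu & Layland) bound for 2 tasks = 0.828427; compare with U = 47/96 (approx. 0.489583)
U <= bound, so schedulable by RM sufficient condition.

0.4896


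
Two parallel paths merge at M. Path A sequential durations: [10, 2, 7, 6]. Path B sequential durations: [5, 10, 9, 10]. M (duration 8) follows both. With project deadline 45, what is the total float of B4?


Forward pass: ES(B4) = sum of predecessors on chain B = 24
EF = ES + duration = 24 + 10 = 34
Backward pass: LF(M) = deadline = 45; LS(M) = 45 - 8 = 37
LF(B4) = LS(M) - sum(successors on chain B) = 37 - 0 = 37
LS = LF - duration = 37 - 10 = 27
Total float = LS - ES = 27 - 24 = 3

3


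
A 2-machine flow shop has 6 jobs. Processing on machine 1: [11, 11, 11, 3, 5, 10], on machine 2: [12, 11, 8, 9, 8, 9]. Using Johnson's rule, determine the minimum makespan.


Apply Johnson's rule:
  Group 1 (a <= b): [(4, 3, 9), (5, 5, 8), (1, 11, 12), (2, 11, 11)]
  Group 2 (a > b): [(6, 10, 9), (3, 11, 8)]
Optimal job order: [4, 5, 1, 2, 6, 3]
Schedule:
  Job 4: M1 done at 3, M2 done at 12
  Job 5: M1 done at 8, M2 done at 20
  Job 1: M1 done at 19, M2 done at 32
  Job 2: M1 done at 30, M2 done at 43
  Job 6: M1 done at 40, M2 done at 52
  Job 3: M1 done at 51, M2 done at 60
Makespan = 60

60


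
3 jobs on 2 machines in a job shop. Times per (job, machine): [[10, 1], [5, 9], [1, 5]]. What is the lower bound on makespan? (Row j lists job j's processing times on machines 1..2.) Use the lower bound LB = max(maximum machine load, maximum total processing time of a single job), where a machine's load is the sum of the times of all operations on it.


Machine loads:
  Machine 1: 10 + 5 + 1 = 16
  Machine 2: 1 + 9 + 5 = 15
Max machine load = 16
Job totals:
  Job 1: 11
  Job 2: 14
  Job 3: 6
Max job total = 14
Lower bound = max(16, 14) = 16

16


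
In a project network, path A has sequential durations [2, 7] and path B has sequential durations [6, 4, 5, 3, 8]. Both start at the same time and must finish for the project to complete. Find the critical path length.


Path A total = 2 + 7 = 9
Path B total = 6 + 4 + 5 + 3 + 8 = 26
Critical path = longest path = max(9, 26) = 26

26


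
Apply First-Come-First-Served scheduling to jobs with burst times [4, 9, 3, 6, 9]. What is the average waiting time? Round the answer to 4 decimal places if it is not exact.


FCFS order (as given): [4, 9, 3, 6, 9]
Waiting times:
  Job 1: wait = 0
  Job 2: wait = 4
  Job 3: wait = 13
  Job 4: wait = 16
  Job 5: wait = 22
Sum of waiting times = 55
Average waiting time = 55/5 = 11.0

11.0


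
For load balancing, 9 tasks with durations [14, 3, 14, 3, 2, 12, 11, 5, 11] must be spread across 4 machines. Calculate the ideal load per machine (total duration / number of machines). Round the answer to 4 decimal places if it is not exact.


Total processing time = 14 + 3 + 14 + 3 + 2 + 12 + 11 + 5 + 11 = 75
Number of machines = 4
Ideal balanced load = 75 / 4 = 18.75

18.75


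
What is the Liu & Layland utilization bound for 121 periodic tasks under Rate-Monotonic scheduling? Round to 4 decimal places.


Compute 2^(1/121) = 1.0057449283
Subtract 1: 1.0057449283 - 1 = 0.0057449283
Multiply by n: 121 * 0.0057449283 = 0.6951363243
Round to 4 dp: 0.6951

0.6951


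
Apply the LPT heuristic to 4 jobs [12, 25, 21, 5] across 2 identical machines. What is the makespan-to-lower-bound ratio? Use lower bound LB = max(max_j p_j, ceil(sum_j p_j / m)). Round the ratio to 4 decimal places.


LPT order: [25, 21, 12, 5]
Machine loads after assignment: [30, 33]
LPT makespan = 33
Lower bound = max(max_job, ceil(total/2)) = max(25, 32) = 32
Ratio = 33 / 32 = 1.0313

1.0313


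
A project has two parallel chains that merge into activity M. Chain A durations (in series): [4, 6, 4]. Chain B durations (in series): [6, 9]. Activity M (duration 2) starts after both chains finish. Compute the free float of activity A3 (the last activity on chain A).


ES(A3) = sum of predecessors on chain A = 10
EF(A3) = ES + duration = 10 + 4 = 14
Successor of A3 is M. ES(M) = max(sum(A), sum(B)) = max(14, 15) = 15
Free float = ES(successor) - EF(current) = 15 - 14 = 1

1


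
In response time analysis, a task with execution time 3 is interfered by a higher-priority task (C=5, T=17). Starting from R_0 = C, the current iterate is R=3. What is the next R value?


R_next = C + ceil(R_prev / T_hp) * C_hp
ceil(3 / 17) = ceil(0.1765) = 1
Interference = 1 * 5 = 5
R_next = 3 + 5 = 8

8


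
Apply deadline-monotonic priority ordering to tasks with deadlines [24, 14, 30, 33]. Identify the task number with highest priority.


Sort tasks by relative deadline (ascending):
  Task 2: deadline = 14
  Task 1: deadline = 24
  Task 3: deadline = 30
  Task 4: deadline = 33
Priority order (highest first): [2, 1, 3, 4]
Highest priority task = 2

2


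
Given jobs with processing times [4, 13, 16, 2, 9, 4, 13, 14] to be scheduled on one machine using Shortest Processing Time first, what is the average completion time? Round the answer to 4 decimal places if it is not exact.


Sort jobs by processing time (SPT order): [2, 4, 4, 9, 13, 13, 14, 16]
Compute completion times sequentially:
  Job 1: processing = 2, completes at 2
  Job 2: processing = 4, completes at 6
  Job 3: processing = 4, completes at 10
  Job 4: processing = 9, completes at 19
  Job 5: processing = 13, completes at 32
  Job 6: processing = 13, completes at 45
  Job 7: processing = 14, completes at 59
  Job 8: processing = 16, completes at 75
Sum of completion times = 248
Average completion time = 248/8 = 31.0

31.0


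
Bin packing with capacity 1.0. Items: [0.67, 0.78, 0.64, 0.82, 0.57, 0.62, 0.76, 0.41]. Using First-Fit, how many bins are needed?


Place items sequentially using First-Fit:
  Item 0.67 -> new Bin 1
  Item 0.78 -> new Bin 2
  Item 0.64 -> new Bin 3
  Item 0.82 -> new Bin 4
  Item 0.57 -> new Bin 5
  Item 0.62 -> new Bin 6
  Item 0.76 -> new Bin 7
  Item 0.41 -> Bin 5 (now 0.98)
Total bins used = 7

7


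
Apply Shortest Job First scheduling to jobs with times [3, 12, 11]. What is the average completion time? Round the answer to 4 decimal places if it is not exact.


SJF order (ascending): [3, 11, 12]
Completion times:
  Job 1: burst=3, C=3
  Job 2: burst=11, C=14
  Job 3: burst=12, C=26
Average completion = 43/3 = 14.3333

14.3333


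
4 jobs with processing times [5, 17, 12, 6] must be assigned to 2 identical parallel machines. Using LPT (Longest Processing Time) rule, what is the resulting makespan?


Sort jobs in decreasing order (LPT): [17, 12, 6, 5]
Assign each job to the least loaded machine:
  Machine 1: jobs [17, 5], load = 22
  Machine 2: jobs [12, 6], load = 18
Makespan = max load = 22

22


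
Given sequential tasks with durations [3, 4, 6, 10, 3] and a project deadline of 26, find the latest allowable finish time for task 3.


LF(activity 3) = deadline - sum of successor durations
Successors: activities 4 through 5 with durations [10, 3]
Sum of successor durations = 13
LF = 26 - 13 = 13

13


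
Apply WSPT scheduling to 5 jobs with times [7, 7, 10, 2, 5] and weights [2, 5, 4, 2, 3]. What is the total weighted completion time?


Compute p/w ratios and sort ascending (WSPT): [(2, 2), (7, 5), (5, 3), (10, 4), (7, 2)]
Compute weighted completion times:
  Job (p=2,w=2): C=2, w*C=2*2=4
  Job (p=7,w=5): C=9, w*C=5*9=45
  Job (p=5,w=3): C=14, w*C=3*14=42
  Job (p=10,w=4): C=24, w*C=4*24=96
  Job (p=7,w=2): C=31, w*C=2*31=62
Total weighted completion time = 249

249


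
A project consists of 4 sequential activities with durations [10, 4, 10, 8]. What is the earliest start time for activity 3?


Activity 3 starts after activities 1 through 2 complete.
Predecessor durations: [10, 4]
ES = 10 + 4 = 14

14


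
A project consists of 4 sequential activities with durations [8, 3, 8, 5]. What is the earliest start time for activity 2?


Activity 2 starts after activities 1 through 1 complete.
Predecessor durations: [8]
ES = 8 = 8

8


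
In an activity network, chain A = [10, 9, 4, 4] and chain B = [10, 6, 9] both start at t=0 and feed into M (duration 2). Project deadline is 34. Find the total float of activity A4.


Forward pass: ES(A4) = sum of predecessors on chain A = 23
EF = ES + duration = 23 + 4 = 27
Backward pass: LF(M) = deadline = 34; LS(M) = 34 - 2 = 32
LF(A4) = LS(M) - sum(successors on chain A) = 32 - 0 = 32
LS = LF - duration = 32 - 4 = 28
Total float = LS - ES = 28 - 23 = 5

5


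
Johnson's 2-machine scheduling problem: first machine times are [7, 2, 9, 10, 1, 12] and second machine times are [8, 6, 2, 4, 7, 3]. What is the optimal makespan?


Apply Johnson's rule:
  Group 1 (a <= b): [(5, 1, 7), (2, 2, 6), (1, 7, 8)]
  Group 2 (a > b): [(4, 10, 4), (6, 12, 3), (3, 9, 2)]
Optimal job order: [5, 2, 1, 4, 6, 3]
Schedule:
  Job 5: M1 done at 1, M2 done at 8
  Job 2: M1 done at 3, M2 done at 14
  Job 1: M1 done at 10, M2 done at 22
  Job 4: M1 done at 20, M2 done at 26
  Job 6: M1 done at 32, M2 done at 35
  Job 3: M1 done at 41, M2 done at 43
Makespan = 43

43


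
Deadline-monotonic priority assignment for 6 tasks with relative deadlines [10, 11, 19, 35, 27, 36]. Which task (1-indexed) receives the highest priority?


Sort tasks by relative deadline (ascending):
  Task 1: deadline = 10
  Task 2: deadline = 11
  Task 3: deadline = 19
  Task 5: deadline = 27
  Task 4: deadline = 35
  Task 6: deadline = 36
Priority order (highest first): [1, 2, 3, 5, 4, 6]
Highest priority task = 1

1


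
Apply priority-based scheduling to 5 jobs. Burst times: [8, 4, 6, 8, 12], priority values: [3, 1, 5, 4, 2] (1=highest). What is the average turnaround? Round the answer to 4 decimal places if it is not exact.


Sort by priority (ascending = highest first):
Order: [(1, 4), (2, 12), (3, 8), (4, 8), (5, 6)]
Completion times:
  Priority 1, burst=4, C=4
  Priority 2, burst=12, C=16
  Priority 3, burst=8, C=24
  Priority 4, burst=8, C=32
  Priority 5, burst=6, C=38
Average turnaround = 114/5 = 22.8

22.8


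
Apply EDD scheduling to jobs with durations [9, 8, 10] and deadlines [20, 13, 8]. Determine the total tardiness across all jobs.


Sort by due date (EDD order): [(10, 8), (8, 13), (9, 20)]
Compute completion times and tardiness:
  Job 1: p=10, d=8, C=10, tardiness=max(0,10-8)=2
  Job 2: p=8, d=13, C=18, tardiness=max(0,18-13)=5
  Job 3: p=9, d=20, C=27, tardiness=max(0,27-20)=7
Total tardiness = 14

14


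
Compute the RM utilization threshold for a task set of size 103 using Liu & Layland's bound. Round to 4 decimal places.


Compute 2^(1/103) = 1.0067522788
Subtract 1: 1.0067522788 - 1 = 0.0067522788
Multiply by n: 103 * 0.0067522788 = 0.6954847164
Round to 4 dp: 0.6955

0.6955


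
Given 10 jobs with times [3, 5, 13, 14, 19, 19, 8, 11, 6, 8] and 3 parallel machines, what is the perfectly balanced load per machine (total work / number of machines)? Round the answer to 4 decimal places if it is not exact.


Total processing time = 3 + 5 + 13 + 14 + 19 + 19 + 8 + 11 + 6 + 8 = 106
Number of machines = 3
Ideal balanced load = 106 / 3 = 35.3333

35.3333


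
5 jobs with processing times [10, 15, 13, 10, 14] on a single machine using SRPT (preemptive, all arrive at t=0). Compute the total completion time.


Since all jobs arrive at t=0, SRPT equals SPT ordering.
SPT order: [10, 10, 13, 14, 15]
Completion times:
  Job 1: p=10, C=10
  Job 2: p=10, C=20
  Job 3: p=13, C=33
  Job 4: p=14, C=47
  Job 5: p=15, C=62
Total completion time = 10 + 20 + 33 + 47 + 62 = 172

172


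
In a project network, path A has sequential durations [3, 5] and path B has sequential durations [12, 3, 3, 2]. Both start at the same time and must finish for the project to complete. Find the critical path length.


Path A total = 3 + 5 = 8
Path B total = 12 + 3 + 3 + 2 = 20
Critical path = longest path = max(8, 20) = 20

20


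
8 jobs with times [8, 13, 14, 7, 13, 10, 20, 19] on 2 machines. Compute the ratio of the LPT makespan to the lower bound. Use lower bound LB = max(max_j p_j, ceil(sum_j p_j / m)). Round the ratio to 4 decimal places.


LPT order: [20, 19, 14, 13, 13, 10, 8, 7]
Machine loads after assignment: [53, 51]
LPT makespan = 53
Lower bound = max(max_job, ceil(total/2)) = max(20, 52) = 52
Ratio = 53 / 52 = 1.0192

1.0192


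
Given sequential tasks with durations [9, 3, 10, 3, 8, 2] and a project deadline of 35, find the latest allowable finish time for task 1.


LF(activity 1) = deadline - sum of successor durations
Successors: activities 2 through 6 with durations [3, 10, 3, 8, 2]
Sum of successor durations = 26
LF = 35 - 26 = 9

9


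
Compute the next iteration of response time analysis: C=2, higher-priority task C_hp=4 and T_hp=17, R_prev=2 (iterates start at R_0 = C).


R_next = C + ceil(R_prev / T_hp) * C_hp
ceil(2 / 17) = ceil(0.1176) = 1
Interference = 1 * 4 = 4
R_next = 2 + 4 = 6

6


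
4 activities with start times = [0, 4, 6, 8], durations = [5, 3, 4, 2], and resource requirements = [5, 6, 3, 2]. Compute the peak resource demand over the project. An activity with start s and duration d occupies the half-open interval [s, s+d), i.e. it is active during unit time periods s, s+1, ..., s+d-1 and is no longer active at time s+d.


Each activity i is active on [start_i, start_i + duration_i).
Compute total resource usage per time slot:
  t=0: active resources = [5], total = 5
  t=1: active resources = [5], total = 5
  t=2: active resources = [5], total = 5
  t=3: active resources = [5], total = 5
  t=4: active resources = [5, 6], total = 11
  t=5: active resources = [6], total = 6
  t=6: active resources = [6, 3], total = 9
  t=7: active resources = [3], total = 3
  t=8: active resources = [3, 2], total = 5
  t=9: active resources = [3, 2], total = 5
Peak resource demand = 11

11


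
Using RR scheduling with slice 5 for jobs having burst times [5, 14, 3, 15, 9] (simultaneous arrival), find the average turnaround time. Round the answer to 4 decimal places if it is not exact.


Time quantum = 5
Execution trace:
  J1 runs 5 units, time = 5
  J2 runs 5 units, time = 10
  J3 runs 3 units, time = 13
  J4 runs 5 units, time = 18
  J5 runs 5 units, time = 23
  J2 runs 5 units, time = 28
  J4 runs 5 units, time = 33
  J5 runs 4 units, time = 37
  J2 runs 4 units, time = 41
  J4 runs 5 units, time = 46
Finish times: [5, 41, 13, 46, 37]
Average turnaround = 142/5 = 28.4

28.4


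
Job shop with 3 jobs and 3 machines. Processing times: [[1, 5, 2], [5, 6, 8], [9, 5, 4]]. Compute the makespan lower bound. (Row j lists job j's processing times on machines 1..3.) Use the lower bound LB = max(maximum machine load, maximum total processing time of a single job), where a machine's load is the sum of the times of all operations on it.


Machine loads:
  Machine 1: 1 + 5 + 9 = 15
  Machine 2: 5 + 6 + 5 = 16
  Machine 3: 2 + 8 + 4 = 14
Max machine load = 16
Job totals:
  Job 1: 8
  Job 2: 19
  Job 3: 18
Max job total = 19
Lower bound = max(16, 19) = 19

19


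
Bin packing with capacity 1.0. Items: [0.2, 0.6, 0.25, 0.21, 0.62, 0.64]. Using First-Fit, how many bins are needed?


Place items sequentially using First-Fit:
  Item 0.2 -> new Bin 1
  Item 0.6 -> Bin 1 (now 0.8)
  Item 0.25 -> new Bin 2
  Item 0.21 -> Bin 2 (now 0.46)
  Item 0.62 -> new Bin 3
  Item 0.64 -> new Bin 4
Total bins used = 4

4


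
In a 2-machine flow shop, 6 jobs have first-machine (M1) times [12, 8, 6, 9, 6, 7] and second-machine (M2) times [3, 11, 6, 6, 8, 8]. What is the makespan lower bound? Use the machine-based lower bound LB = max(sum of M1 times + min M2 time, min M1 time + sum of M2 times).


LB1 = sum(M1 times) + min(M2 times) = 48 + 3 = 51
LB2 = min(M1 times) + sum(M2 times) = 6 + 42 = 48
Lower bound = max(LB1, LB2) = max(51, 48) = 51

51


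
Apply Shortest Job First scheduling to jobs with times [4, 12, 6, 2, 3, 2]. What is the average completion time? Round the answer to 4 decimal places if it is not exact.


SJF order (ascending): [2, 2, 3, 4, 6, 12]
Completion times:
  Job 1: burst=2, C=2
  Job 2: burst=2, C=4
  Job 3: burst=3, C=7
  Job 4: burst=4, C=11
  Job 5: burst=6, C=17
  Job 6: burst=12, C=29
Average completion = 70/6 = 11.6667

11.6667


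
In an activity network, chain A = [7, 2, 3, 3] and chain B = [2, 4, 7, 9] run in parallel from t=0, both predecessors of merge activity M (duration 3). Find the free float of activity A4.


ES(A4) = sum of predecessors on chain A = 12
EF(A4) = ES + duration = 12 + 3 = 15
Successor of A4 is M. ES(M) = max(sum(A), sum(B)) = max(15, 22) = 22
Free float = ES(successor) - EF(current) = 22 - 15 = 7

7


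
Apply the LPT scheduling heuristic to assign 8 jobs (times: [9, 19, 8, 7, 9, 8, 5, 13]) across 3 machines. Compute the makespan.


Sort jobs in decreasing order (LPT): [19, 13, 9, 9, 8, 8, 7, 5]
Assign each job to the least loaded machine:
  Machine 1: jobs [19, 7], load = 26
  Machine 2: jobs [13, 8, 5], load = 26
  Machine 3: jobs [9, 9, 8], load = 26
Makespan = max load = 26

26


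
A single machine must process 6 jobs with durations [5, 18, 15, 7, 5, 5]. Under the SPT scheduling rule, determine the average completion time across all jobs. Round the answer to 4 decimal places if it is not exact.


Sort jobs by processing time (SPT order): [5, 5, 5, 7, 15, 18]
Compute completion times sequentially:
  Job 1: processing = 5, completes at 5
  Job 2: processing = 5, completes at 10
  Job 3: processing = 5, completes at 15
  Job 4: processing = 7, completes at 22
  Job 5: processing = 15, completes at 37
  Job 6: processing = 18, completes at 55
Sum of completion times = 144
Average completion time = 144/6 = 24.0

24.0


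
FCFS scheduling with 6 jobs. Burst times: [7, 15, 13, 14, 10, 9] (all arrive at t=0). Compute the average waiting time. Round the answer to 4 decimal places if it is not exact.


FCFS order (as given): [7, 15, 13, 14, 10, 9]
Waiting times:
  Job 1: wait = 0
  Job 2: wait = 7
  Job 3: wait = 22
  Job 4: wait = 35
  Job 5: wait = 49
  Job 6: wait = 59
Sum of waiting times = 172
Average waiting time = 172/6 = 28.6667

28.6667


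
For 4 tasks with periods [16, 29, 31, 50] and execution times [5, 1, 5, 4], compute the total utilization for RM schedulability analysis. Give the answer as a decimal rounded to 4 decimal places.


Compute individual utilizations (exact fractions):
  Task 1: C/T = 5/16 (approx. 0.3125)
  Task 2: C/T = 1/29 (approx. 0.0345)
  Task 3: C/T = 5/31 (approx. 0.1613)
  Task 4: C/T = 4/50 = 2/25 (approx. 0.08)
Total utilization U = 5/16 + 1/29 + 5/31 + 2/25 = 211543/359600
Rounded to 4 decimal places: U = 0.5883
RM (Liu & Layland) bound for 4 tasks = 0.756828; compare with U = 211543/359600 (approx. 0.588273)
U <= bound, so schedulable by RM sufficient condition.

0.5883
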